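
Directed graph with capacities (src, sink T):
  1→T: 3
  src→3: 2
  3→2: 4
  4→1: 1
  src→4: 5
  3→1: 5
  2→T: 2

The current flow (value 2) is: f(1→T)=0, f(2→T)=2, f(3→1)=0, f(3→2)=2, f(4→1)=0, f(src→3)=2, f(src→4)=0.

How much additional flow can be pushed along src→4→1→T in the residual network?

Residual capacities along the path: src→4: 5, 4→1: 1, 1→T: 3.
Minimum is 1.

1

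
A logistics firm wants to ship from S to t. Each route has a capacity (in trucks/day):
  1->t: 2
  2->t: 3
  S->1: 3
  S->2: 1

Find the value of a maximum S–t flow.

Augment S->2->t: bottleneck 1. Total 1.
Augment S->1->t: bottleneck 2. Total 3.
No augmenting path remains in the residual graph.

3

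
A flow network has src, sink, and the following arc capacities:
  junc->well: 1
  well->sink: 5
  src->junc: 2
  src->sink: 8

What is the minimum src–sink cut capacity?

9

Max flow = 9 (via 2 augmenting paths).
In the residual at optimum, the set reachable from src is {junc, src}.
Cut edges: src->sink (cap 8), junc->well (cap 1). Sum = 9.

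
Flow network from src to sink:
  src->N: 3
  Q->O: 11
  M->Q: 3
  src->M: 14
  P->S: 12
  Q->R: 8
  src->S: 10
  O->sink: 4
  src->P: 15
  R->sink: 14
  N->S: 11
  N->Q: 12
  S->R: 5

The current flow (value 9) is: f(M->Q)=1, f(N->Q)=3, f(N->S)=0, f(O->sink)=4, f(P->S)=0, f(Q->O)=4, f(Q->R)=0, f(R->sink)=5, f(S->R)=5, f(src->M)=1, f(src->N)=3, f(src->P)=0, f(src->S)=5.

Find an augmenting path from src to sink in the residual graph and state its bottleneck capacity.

src->M->Q->R->sink, bottleneck 2

Residual along src->M->Q->R->sink: src->M: 13, M->Q: 2, Q->R: 8, R->sink: 9.
Bottleneck = min = 2.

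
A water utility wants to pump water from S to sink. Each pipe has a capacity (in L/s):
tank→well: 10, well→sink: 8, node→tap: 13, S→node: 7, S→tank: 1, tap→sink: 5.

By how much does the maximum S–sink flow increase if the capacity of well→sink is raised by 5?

0

Original max flow = 6.
Edge well→sink does not cross the min cut (source side {S, node, tap}), so extra capacity there cannot help.
New max flow = 6. Increase = 0.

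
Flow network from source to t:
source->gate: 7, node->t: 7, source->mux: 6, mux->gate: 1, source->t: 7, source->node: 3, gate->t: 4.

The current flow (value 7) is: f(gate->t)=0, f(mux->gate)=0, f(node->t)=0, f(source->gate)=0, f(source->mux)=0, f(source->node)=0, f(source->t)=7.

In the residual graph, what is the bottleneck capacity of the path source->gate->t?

Residual capacities along the path: source->gate: 7, gate->t: 4.
Minimum is 4.

4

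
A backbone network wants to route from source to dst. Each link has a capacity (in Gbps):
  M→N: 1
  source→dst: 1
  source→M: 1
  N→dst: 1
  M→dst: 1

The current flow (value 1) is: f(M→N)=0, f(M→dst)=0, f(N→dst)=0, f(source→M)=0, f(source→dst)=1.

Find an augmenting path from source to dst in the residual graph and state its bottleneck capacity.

Residual along source→M→dst: source→M: 1, M→dst: 1.
Bottleneck = min = 1.

source→M→dst, bottleneck 1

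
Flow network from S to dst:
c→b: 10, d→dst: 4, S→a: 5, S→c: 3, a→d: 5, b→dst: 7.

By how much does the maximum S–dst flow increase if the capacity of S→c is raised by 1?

1

Original max flow = 7.
After raising cap(S→c), augmenting paths through that edge carry 1 more unit.
New max flow = 8. Increase = 1.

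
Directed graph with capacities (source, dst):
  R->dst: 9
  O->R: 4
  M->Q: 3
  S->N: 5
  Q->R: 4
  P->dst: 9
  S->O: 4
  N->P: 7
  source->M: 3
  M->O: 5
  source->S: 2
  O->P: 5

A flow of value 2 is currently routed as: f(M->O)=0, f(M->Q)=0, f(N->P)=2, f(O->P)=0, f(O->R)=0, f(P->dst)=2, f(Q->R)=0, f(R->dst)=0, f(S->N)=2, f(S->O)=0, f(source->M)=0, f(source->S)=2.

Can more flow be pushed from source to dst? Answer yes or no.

Residual path source->M->O->P->dst has bottleneck 3 > 0.
Pushing 3 along it raises the flow to 5, so the given flow is not maximum.

Yes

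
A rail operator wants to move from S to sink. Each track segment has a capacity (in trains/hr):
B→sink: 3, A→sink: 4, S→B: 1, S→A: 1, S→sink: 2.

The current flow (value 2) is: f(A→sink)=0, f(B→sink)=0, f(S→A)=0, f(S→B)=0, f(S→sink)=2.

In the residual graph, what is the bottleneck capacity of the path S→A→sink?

1

Residual capacities along the path: S→A: 1, A→sink: 4.
Minimum is 1.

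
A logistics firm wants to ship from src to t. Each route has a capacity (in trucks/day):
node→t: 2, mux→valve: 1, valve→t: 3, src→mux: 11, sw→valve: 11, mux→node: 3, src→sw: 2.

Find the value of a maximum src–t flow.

5

Augment src→mux→node→t: bottleneck 2. Total 2.
Augment src→mux→valve→t: bottleneck 1. Total 3.
Augment src→sw→valve→t: bottleneck 2. Total 5.
No augmenting path remains in the residual graph.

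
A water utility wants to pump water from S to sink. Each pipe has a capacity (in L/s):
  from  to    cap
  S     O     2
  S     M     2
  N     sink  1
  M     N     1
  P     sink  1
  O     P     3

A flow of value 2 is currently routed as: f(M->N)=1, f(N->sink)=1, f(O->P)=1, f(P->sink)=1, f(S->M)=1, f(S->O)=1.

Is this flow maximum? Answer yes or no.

Residual reachable from S: {M, O, P, S}; sink is not reachable.
Saturated cut: M->N, P->sink with total capacity 2 = current flow value. Flow is maximum.

Yes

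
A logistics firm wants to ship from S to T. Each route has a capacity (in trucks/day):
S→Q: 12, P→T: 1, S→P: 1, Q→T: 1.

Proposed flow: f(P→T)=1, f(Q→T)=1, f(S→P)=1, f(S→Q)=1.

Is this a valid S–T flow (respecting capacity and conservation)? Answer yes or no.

Yes

Every edge has 0 ≤ f(e) ≤ cap(e).
At each intermediate node, inflow equals outflow.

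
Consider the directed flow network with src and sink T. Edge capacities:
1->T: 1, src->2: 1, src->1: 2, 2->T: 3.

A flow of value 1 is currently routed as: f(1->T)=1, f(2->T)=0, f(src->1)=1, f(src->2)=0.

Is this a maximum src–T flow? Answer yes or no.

No

Residual path src->2->T has bottleneck 1 > 0.
Pushing 1 along it raises the flow to 2, so the given flow is not maximum.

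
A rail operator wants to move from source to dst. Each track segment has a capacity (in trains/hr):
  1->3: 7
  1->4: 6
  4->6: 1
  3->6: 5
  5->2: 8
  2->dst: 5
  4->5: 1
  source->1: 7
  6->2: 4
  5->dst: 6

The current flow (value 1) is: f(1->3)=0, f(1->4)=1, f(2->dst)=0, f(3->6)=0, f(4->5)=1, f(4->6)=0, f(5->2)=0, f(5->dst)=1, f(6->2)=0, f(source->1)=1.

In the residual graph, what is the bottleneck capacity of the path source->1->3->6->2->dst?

Residual capacities along the path: source->1: 6, 1->3: 7, 3->6: 5, 6->2: 4, 2->dst: 5.
Minimum is 4.

4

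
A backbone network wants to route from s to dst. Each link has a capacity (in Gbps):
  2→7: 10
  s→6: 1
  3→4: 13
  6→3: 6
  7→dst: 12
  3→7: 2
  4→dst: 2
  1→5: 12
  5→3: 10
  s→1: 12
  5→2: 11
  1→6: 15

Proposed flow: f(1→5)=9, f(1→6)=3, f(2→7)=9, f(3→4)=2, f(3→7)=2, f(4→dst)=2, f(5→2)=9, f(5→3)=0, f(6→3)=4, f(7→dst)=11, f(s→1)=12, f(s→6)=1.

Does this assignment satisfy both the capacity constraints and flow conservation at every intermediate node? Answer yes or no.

Every edge has 0 ≤ f(e) ≤ cap(e).
At each intermediate node, inflow equals outflow.

Yes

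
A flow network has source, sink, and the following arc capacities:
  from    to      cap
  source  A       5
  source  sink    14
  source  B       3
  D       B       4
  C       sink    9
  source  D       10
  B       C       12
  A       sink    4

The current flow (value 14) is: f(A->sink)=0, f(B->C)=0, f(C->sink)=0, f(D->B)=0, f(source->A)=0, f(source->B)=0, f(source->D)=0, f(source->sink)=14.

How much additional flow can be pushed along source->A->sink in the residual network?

4

Residual capacities along the path: source->A: 5, A->sink: 4.
Minimum is 4.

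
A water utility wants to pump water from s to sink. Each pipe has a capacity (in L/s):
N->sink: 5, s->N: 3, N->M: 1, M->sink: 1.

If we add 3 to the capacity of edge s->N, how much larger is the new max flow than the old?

Original max flow = 3.
After raising cap(s->N), augmenting paths through that edge carry 3 more units.
New max flow = 6. Increase = 3.

3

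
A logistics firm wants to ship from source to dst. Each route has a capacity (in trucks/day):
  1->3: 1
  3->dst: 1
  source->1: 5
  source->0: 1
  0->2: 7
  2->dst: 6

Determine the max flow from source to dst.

2

Augment source->1->3->dst: bottleneck 1. Total 1.
Augment source->0->2->dst: bottleneck 1. Total 2.
No augmenting path remains in the residual graph.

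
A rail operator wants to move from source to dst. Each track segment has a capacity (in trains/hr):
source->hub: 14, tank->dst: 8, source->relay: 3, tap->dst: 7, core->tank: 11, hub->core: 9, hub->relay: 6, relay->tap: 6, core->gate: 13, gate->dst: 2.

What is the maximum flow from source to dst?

15

Augment source->relay->tap->dst: bottleneck 3. Total 3.
Augment source->hub->core->gate->dst: bottleneck 2. Total 5.
Augment source->hub->core->tank->dst: bottleneck 7. Total 12.
Augment source->hub->relay->tap->dst: bottleneck 3. Total 15.
No augmenting path remains in the residual graph.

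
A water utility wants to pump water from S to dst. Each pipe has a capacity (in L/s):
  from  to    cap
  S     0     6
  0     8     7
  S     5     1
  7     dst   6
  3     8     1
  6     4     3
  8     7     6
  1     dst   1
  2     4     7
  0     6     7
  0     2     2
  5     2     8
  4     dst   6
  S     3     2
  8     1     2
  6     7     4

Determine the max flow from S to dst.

8

Augment S→0→6→7→dst: bottleneck 4. Total 4.
Augment S→0→6→4→dst: bottleneck 2. Total 6.
Augment S→3→8→7→dst: bottleneck 1. Total 7.
Augment S→5→2→4→dst: bottleneck 1. Total 8.
No augmenting path remains in the residual graph.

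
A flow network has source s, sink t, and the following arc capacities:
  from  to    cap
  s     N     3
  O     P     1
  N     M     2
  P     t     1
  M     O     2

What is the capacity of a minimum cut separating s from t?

Max flow = 1 (via 1 augmenting path).
In the residual at optimum, the set reachable from s is {M, N, O, s}.
Cut edges: O->P (cap 1). Sum = 1.

1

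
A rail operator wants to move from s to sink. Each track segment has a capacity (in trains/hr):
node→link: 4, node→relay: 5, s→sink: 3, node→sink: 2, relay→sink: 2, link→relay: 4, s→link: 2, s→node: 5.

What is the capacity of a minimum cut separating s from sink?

7

Max flow = 7 (via 3 augmenting paths).
In the residual at optimum, the set reachable from s is {link, node, relay, s}.
Cut edges: s→sink (cap 3), node→sink (cap 2), relay→sink (cap 2). Sum = 7.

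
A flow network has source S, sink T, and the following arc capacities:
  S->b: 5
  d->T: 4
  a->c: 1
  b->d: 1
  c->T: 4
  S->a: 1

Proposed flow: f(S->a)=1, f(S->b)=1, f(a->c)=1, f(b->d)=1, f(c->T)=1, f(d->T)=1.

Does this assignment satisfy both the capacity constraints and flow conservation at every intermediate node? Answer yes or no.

Yes

Every edge has 0 ≤ f(e) ≤ cap(e).
At each intermediate node, inflow equals outflow.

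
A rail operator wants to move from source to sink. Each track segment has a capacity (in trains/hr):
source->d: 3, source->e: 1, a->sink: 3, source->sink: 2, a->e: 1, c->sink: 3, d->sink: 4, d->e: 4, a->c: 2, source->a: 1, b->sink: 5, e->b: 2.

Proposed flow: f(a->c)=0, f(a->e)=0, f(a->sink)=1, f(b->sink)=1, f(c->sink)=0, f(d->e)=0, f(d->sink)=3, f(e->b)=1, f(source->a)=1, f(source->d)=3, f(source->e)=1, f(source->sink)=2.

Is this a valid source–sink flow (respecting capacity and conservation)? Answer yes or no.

Yes

Every edge has 0 ≤ f(e) ≤ cap(e).
At each intermediate node, inflow equals outflow.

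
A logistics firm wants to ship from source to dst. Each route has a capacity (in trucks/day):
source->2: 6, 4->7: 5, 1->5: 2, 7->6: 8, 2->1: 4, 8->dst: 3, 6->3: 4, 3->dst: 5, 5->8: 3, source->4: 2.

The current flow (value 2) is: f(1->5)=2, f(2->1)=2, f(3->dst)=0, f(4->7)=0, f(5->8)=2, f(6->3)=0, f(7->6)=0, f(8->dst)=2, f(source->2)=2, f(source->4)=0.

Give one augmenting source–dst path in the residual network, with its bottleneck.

Residual along source->4->7->6->3->dst: source->4: 2, 4->7: 5, 7->6: 8, 6->3: 4, 3->dst: 5.
Bottleneck = min = 2.

source->4->7->6->3->dst, bottleneck 2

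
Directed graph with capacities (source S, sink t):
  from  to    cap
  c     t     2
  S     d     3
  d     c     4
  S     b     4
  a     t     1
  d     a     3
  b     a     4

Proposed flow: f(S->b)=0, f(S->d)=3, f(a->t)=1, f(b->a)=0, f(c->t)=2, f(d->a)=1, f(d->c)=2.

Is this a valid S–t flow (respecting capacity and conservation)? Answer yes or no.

Every edge has 0 ≤ f(e) ≤ cap(e).
At each intermediate node, inflow equals outflow.

Yes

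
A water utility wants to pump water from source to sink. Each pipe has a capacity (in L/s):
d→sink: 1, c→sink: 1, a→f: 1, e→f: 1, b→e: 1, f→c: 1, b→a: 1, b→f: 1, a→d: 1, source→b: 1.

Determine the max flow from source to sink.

Augment source→b→a→d→sink: bottleneck 1. Total 1.
No augmenting path remains in the residual graph.

1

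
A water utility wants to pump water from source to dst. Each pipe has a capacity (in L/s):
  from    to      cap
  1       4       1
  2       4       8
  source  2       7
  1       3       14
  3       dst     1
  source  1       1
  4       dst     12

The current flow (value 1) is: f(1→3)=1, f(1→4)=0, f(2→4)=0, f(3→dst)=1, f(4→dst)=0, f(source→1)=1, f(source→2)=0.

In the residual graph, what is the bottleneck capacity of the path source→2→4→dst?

Residual capacities along the path: source→2: 7, 2→4: 8, 4→dst: 12.
Minimum is 7.

7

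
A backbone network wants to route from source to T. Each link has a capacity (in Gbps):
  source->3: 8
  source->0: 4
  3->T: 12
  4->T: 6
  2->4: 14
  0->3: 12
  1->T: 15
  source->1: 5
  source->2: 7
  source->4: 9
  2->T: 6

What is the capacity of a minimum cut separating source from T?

Max flow = 29 (via 5 augmenting paths).
In the residual at optimum, the set reachable from source is {2, 4, source}.
Cut edges: source->0 (cap 4), source->3 (cap 8), source->1 (cap 5), 2->T (cap 6), 4->T (cap 6). Sum = 29.

29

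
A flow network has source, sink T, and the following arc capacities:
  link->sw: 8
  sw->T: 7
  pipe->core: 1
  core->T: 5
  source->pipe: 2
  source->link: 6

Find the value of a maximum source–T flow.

7

Augment source->link->sw->T: bottleneck 6. Total 6.
Augment source->pipe->core->T: bottleneck 1. Total 7.
No augmenting path remains in the residual graph.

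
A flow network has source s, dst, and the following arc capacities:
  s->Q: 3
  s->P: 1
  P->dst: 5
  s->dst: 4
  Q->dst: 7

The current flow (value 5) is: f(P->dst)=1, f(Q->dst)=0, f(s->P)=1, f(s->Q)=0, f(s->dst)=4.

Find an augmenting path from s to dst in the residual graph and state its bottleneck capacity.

s->Q->dst, bottleneck 3

Residual along s->Q->dst: s->Q: 3, Q->dst: 7.
Bottleneck = min = 3.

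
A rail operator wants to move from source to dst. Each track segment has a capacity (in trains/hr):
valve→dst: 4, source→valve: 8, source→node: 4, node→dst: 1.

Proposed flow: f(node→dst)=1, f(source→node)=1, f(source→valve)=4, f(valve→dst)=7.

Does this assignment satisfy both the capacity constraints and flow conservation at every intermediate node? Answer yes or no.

Capacity violated on valve→dst: flow 7 > capacity 4.

No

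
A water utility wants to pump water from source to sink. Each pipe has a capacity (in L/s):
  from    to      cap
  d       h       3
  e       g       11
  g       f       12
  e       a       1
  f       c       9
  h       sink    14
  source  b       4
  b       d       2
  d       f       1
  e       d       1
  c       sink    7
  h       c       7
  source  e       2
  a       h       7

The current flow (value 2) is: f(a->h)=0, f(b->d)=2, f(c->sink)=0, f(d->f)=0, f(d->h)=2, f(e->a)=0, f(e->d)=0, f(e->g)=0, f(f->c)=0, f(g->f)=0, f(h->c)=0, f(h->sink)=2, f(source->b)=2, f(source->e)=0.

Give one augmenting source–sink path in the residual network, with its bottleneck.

source->e->d->h->sink, bottleneck 1

Residual along source->e->d->h->sink: source->e: 2, e->d: 1, d->h: 1, h->sink: 12.
Bottleneck = min = 1.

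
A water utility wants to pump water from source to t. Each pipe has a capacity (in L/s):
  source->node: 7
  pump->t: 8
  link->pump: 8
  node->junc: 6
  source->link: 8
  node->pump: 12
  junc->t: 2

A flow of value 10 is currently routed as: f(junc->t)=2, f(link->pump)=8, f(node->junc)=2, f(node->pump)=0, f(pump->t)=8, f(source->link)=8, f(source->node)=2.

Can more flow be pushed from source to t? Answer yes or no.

Residual reachable from source: {junc, link, node, pump, source}; t is not reachable.
Saturated cut: pump->t, junc->t with total capacity 10 = current flow value. Flow is maximum.

No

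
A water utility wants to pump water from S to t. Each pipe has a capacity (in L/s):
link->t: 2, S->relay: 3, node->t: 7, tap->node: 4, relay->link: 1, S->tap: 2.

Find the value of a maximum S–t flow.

Augment S->relay->link->t: bottleneck 1. Total 1.
Augment S->tap->node->t: bottleneck 2. Total 3.
No augmenting path remains in the residual graph.

3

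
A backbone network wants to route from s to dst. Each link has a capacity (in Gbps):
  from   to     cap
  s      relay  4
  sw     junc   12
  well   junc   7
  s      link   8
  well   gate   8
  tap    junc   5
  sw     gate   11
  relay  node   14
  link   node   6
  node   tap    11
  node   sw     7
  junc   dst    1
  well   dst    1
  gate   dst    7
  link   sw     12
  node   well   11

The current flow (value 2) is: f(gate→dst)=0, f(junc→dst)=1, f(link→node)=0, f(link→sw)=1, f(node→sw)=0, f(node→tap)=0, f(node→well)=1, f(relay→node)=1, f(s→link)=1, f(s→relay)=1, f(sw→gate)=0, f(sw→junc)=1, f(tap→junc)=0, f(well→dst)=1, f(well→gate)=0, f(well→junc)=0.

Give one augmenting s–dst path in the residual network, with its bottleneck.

s→link→sw→gate→dst, bottleneck 7

Residual along s→link→sw→gate→dst: s→link: 7, link→sw: 11, sw→gate: 11, gate→dst: 7.
Bottleneck = min = 7.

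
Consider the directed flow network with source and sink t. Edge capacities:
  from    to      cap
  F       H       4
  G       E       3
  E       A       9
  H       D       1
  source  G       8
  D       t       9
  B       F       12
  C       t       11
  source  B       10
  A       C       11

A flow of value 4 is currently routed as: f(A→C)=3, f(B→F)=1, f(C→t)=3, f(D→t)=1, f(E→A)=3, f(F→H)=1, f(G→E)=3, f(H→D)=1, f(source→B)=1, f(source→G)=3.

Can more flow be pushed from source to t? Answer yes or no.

Residual reachable from source: {B, F, G, H, source}; t is not reachable.
Saturated cut: H→D, G→E with total capacity 4 = current flow value. Flow is maximum.

No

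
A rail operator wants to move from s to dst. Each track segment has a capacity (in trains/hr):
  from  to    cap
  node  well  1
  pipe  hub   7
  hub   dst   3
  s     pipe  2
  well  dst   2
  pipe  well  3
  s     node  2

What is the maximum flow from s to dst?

3

Augment s->pipe->hub->dst: bottleneck 2. Total 2.
Augment s->node->well->dst: bottleneck 1. Total 3.
No augmenting path remains in the residual graph.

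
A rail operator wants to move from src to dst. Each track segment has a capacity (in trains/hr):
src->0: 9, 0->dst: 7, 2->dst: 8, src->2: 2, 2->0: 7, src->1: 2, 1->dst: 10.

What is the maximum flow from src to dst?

Augment src->1->dst: bottleneck 2. Total 2.
Augment src->2->dst: bottleneck 2. Total 4.
Augment src->0->dst: bottleneck 7. Total 11.
No augmenting path remains in the residual graph.

11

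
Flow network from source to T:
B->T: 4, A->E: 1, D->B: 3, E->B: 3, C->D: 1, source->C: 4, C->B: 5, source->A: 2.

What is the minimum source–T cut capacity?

Max flow = 4 (via 1 augmenting path).
In the residual at optimum, the set reachable from source is {A, B, C, D, E, source}.
Cut edges: B->T (cap 4). Sum = 4.

4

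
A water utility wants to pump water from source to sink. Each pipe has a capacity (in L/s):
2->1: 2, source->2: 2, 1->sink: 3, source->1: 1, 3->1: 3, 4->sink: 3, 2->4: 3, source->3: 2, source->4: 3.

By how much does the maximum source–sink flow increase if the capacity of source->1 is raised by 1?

0

Original max flow = 6.
Edge source->1 does not cross the min cut (source side {1, 2, 3, 4, source}), so extra capacity there cannot help.
New max flow = 6. Increase = 0.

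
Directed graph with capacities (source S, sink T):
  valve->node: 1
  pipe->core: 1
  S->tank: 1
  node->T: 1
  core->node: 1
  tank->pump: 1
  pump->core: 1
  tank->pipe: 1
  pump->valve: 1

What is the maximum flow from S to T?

1

Augment S->tank->pipe->core->node->T: bottleneck 1. Total 1.
No augmenting path remains in the residual graph.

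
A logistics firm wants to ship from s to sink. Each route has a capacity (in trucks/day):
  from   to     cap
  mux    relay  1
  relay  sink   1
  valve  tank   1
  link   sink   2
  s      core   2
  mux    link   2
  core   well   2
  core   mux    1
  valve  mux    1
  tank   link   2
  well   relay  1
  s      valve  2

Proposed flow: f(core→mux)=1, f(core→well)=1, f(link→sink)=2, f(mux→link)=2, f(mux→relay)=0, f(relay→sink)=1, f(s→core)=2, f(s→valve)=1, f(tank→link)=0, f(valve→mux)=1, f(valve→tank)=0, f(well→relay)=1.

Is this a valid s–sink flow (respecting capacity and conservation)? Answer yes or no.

Yes

Every edge has 0 ≤ f(e) ≤ cap(e).
At each intermediate node, inflow equals outflow.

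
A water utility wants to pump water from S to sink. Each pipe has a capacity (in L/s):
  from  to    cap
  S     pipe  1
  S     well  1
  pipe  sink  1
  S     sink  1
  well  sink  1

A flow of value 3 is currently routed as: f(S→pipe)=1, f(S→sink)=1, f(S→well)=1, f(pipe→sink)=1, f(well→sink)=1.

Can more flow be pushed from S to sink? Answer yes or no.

No

Residual reachable from S: {S}; sink is not reachable.
Saturated cut: S→well, S→pipe, S→sink with total capacity 3 = current flow value. Flow is maximum.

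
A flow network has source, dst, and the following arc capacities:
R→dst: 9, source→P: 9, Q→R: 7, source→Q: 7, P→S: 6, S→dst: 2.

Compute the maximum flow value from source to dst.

9

Augment source→Q→R→dst: bottleneck 7. Total 7.
Augment source→P→S→dst: bottleneck 2. Total 9.
No augmenting path remains in the residual graph.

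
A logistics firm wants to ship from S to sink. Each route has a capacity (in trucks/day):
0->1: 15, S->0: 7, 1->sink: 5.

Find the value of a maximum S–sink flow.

Augment S->0->1->sink: bottleneck 5. Total 5.
No augmenting path remains in the residual graph.

5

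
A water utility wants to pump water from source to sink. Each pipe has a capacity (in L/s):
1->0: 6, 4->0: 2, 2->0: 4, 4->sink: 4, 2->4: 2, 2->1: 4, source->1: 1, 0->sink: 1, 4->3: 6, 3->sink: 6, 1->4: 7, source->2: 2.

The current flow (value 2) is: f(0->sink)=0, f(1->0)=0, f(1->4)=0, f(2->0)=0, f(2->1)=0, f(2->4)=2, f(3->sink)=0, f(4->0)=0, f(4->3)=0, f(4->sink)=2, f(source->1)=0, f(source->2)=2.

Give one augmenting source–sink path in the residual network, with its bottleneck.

source->1->4->sink, bottleneck 1

Residual along source->1->4->sink: source->1: 1, 1->4: 7, 4->sink: 2.
Bottleneck = min = 1.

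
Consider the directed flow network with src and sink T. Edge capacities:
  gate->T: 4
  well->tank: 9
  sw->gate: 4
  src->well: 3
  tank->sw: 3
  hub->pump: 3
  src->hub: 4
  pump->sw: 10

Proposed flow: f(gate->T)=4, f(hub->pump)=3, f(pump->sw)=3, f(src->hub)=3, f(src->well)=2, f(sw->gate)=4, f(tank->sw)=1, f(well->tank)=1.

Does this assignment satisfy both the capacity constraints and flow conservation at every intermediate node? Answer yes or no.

Conservation fails at well: inflow 2 ≠ outflow 1.

No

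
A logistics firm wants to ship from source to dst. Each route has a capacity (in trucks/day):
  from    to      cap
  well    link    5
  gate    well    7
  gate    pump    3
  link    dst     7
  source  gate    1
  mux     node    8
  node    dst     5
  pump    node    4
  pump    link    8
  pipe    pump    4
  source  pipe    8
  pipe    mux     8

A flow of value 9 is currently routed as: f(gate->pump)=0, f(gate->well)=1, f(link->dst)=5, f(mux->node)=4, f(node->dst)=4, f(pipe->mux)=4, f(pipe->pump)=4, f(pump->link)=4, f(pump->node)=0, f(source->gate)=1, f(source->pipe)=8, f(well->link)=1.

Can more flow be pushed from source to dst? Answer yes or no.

Residual reachable from source: {source}; dst is not reachable.
Saturated cut: source->gate, source->pipe with total capacity 9 = current flow value. Flow is maximum.

No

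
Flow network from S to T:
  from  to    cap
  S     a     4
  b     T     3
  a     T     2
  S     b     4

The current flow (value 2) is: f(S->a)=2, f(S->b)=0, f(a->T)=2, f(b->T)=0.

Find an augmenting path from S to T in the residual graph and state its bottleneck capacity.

S->b->T, bottleneck 3

Residual along S->b->T: S->b: 4, b->T: 3.
Bottleneck = min = 3.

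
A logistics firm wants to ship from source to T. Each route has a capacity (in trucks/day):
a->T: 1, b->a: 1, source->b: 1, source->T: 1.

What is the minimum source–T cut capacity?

Max flow = 2 (via 2 augmenting paths).
In the residual at optimum, the set reachable from source is {source}.
Cut edges: source->b (cap 1), source->T (cap 1). Sum = 2.

2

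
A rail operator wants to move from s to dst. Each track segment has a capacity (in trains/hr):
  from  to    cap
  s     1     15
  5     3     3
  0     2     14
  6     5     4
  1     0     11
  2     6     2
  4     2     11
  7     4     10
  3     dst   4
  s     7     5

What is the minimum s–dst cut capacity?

2

Max flow = 2 (via 1 augmenting path).
In the residual at optimum, the set reachable from s is {0, 1, 2, 4, 7, s}.
Cut edges: 2->6 (cap 2). Sum = 2.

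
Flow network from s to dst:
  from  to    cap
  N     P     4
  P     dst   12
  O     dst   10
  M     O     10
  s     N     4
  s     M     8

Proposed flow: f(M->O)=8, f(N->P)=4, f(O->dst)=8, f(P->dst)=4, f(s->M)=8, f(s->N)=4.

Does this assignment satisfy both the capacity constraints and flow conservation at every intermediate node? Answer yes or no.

Yes

Every edge has 0 ≤ f(e) ≤ cap(e).
At each intermediate node, inflow equals outflow.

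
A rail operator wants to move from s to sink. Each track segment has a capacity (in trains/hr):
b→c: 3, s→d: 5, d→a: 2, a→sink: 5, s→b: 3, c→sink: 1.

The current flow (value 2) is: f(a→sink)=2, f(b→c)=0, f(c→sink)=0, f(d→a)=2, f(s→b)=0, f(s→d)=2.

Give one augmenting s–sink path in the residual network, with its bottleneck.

Residual along s→b→c→sink: s→b: 3, b→c: 3, c→sink: 1.
Bottleneck = min = 1.

s→b→c→sink, bottleneck 1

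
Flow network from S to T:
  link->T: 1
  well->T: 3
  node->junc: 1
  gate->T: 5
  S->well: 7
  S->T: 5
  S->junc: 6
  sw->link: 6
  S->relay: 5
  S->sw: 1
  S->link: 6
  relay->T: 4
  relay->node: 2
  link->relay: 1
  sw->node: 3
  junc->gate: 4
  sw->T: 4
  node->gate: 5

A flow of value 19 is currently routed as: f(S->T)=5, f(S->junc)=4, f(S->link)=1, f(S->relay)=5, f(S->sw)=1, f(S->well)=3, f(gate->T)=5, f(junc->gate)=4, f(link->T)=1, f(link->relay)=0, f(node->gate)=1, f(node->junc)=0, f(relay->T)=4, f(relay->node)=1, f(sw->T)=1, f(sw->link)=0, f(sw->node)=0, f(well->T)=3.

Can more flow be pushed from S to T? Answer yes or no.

No

Residual reachable from S: {S, gate, junc, link, node, relay, well}; T is not reachable.
Saturated cut: S->sw, S->T, well->T, link->T, relay->T, gate->T with total capacity 19 = current flow value. Flow is maximum.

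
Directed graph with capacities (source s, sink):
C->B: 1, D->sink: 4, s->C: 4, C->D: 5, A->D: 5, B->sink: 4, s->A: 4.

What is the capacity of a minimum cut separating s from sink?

Max flow = 5 (via 2 augmenting paths).
In the residual at optimum, the set reachable from s is {A, C, D, s}.
Cut edges: C->B (cap 1), D->sink (cap 4). Sum = 5.

5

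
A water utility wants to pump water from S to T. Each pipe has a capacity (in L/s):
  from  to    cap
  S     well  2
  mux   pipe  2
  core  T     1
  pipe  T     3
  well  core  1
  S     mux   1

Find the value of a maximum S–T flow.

Augment S->mux->pipe->T: bottleneck 1. Total 1.
Augment S->well->core->T: bottleneck 1. Total 2.
No augmenting path remains in the residual graph.

2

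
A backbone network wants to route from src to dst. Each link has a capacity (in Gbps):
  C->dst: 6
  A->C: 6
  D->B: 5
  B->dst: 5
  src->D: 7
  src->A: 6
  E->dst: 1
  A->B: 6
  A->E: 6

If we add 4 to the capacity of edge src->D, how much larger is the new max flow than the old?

0

Original max flow = 11.
Edge src->D does not cross the min cut (source side {D, src}), so extra capacity there cannot help.
New max flow = 11. Increase = 0.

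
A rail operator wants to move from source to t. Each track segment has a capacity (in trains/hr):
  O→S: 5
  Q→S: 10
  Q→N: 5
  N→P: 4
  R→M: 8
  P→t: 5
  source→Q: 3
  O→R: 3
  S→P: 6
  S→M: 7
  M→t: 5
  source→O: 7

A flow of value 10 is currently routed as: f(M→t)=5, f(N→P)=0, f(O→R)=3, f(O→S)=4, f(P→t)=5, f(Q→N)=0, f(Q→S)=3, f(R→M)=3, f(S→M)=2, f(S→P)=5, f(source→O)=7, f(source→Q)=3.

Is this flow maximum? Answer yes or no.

Residual reachable from source: {source}; t is not reachable.
Saturated cut: source→O, source→Q with total capacity 10 = current flow value. Flow is maximum.

Yes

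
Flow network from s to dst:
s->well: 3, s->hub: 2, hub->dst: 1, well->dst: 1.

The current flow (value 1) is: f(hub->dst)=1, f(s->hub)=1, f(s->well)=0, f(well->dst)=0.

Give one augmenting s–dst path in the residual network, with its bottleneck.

Residual along s->well->dst: s->well: 3, well->dst: 1.
Bottleneck = min = 1.

s->well->dst, bottleneck 1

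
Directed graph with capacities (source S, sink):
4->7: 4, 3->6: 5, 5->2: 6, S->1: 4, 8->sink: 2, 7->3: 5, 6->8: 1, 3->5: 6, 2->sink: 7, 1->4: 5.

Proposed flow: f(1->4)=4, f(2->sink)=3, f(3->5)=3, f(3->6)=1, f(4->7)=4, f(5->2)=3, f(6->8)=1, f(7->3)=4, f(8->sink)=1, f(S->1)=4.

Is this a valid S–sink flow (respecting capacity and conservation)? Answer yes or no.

Every edge has 0 ≤ f(e) ≤ cap(e).
At each intermediate node, inflow equals outflow.

Yes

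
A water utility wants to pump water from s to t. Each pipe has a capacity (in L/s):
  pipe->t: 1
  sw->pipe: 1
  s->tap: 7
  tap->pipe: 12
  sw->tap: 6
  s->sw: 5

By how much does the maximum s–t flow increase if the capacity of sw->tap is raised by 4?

0

Original max flow = 1.
Edge sw->tap does not cross the min cut (source side {pipe, s, sw, tap}), so extra capacity there cannot help.
New max flow = 1. Increase = 0.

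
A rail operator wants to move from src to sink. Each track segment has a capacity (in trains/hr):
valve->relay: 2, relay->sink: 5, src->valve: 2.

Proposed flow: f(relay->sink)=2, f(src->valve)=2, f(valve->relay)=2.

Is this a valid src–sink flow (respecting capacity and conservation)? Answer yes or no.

Every edge has 0 ≤ f(e) ≤ cap(e).
At each intermediate node, inflow equals outflow.

Yes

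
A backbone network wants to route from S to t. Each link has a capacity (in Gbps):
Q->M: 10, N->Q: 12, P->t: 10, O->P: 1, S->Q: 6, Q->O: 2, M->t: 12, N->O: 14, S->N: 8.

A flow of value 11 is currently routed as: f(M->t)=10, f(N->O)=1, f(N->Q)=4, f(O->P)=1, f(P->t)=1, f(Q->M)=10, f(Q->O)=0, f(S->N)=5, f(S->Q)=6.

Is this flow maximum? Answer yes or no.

Yes

Residual reachable from S: {N, O, Q, S}; t is not reachable.
Saturated cut: Q->M, O->P with total capacity 11 = current flow value. Flow is maximum.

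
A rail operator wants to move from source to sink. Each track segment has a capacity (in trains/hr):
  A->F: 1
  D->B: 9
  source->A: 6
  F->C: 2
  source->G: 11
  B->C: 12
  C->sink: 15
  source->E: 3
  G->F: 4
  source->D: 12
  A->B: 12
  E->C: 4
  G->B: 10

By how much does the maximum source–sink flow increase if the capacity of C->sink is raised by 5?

Original max flow = 15.
After raising cap(C->sink), augmenting paths through that edge carry 2 more units.
New max flow = 17. Increase = 2.

2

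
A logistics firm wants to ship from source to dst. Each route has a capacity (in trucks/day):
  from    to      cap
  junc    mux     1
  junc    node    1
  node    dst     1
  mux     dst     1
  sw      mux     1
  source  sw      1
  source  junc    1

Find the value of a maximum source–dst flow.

2

Augment source→junc→node→dst: bottleneck 1. Total 1.
Augment source→sw→mux→dst: bottleneck 1. Total 2.
No augmenting path remains in the residual graph.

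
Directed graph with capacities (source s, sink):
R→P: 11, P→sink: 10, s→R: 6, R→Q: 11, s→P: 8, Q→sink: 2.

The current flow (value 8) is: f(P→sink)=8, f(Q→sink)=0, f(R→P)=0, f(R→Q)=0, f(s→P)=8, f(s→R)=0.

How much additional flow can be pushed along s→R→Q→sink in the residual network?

Residual capacities along the path: s→R: 6, R→Q: 11, Q→sink: 2.
Minimum is 2.

2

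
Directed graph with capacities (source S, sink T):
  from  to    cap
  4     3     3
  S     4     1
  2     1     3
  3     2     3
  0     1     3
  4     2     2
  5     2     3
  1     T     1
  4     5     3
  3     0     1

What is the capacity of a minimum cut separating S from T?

1

Max flow = 1 (via 1 augmenting path).
In the residual at optimum, the set reachable from S is {S}.
Cut edges: S->4 (cap 1). Sum = 1.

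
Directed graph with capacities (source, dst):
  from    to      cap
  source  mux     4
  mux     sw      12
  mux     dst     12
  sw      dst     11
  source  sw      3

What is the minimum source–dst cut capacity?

Max flow = 7 (via 2 augmenting paths).
In the residual at optimum, the set reachable from source is {source}.
Cut edges: source->mux (cap 4), source->sw (cap 3). Sum = 7.

7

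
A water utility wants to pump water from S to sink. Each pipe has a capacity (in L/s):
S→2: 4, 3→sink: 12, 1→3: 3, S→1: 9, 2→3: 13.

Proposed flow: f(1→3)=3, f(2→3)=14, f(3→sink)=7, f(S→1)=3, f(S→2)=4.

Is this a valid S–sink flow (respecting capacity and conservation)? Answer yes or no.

No

Capacity violated on 2→3: flow 14 > capacity 13.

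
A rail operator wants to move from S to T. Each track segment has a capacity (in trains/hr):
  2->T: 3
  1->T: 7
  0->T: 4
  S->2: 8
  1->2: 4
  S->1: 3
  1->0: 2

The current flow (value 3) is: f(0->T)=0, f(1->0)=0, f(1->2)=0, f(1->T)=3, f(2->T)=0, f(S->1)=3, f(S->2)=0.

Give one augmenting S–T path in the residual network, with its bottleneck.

S->2->T, bottleneck 3

Residual along S->2->T: S->2: 8, 2->T: 3.
Bottleneck = min = 3.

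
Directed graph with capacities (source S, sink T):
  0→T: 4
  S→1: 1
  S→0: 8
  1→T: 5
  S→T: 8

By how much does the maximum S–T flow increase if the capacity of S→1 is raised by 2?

2

Original max flow = 13.
After raising cap(S→1), augmenting paths through that edge carry 2 more units.
New max flow = 15. Increase = 2.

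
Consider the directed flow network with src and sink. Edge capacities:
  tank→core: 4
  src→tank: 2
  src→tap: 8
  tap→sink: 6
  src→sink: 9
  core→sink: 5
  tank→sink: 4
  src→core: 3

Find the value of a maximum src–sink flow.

Augment src→sink: bottleneck 9. Total 9.
Augment src→tank→sink: bottleneck 2. Total 11.
Augment src→tap→sink: bottleneck 6. Total 17.
Augment src→core→sink: bottleneck 3. Total 20.
No augmenting path remains in the residual graph.

20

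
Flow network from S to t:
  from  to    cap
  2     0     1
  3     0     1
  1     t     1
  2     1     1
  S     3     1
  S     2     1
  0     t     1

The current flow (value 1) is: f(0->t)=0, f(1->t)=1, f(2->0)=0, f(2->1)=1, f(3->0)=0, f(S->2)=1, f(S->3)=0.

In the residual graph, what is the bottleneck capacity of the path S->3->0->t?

1

Residual capacities along the path: S->3: 1, 3->0: 1, 0->t: 1.
Minimum is 1.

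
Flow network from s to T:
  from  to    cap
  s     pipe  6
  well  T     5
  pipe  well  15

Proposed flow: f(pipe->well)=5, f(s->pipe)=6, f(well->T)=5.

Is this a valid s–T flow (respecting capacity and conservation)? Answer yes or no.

Conservation fails at pipe: inflow 6 ≠ outflow 5.

No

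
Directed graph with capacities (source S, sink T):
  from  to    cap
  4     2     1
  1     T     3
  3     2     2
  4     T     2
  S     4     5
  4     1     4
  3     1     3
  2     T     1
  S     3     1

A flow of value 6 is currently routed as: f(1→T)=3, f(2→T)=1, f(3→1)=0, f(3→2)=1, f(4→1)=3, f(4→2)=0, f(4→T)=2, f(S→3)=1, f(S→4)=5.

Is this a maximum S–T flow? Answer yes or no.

Residual reachable from S: {S}; T is not reachable.
Saturated cut: S→3, S→4 with total capacity 6 = current flow value. Flow is maximum.

Yes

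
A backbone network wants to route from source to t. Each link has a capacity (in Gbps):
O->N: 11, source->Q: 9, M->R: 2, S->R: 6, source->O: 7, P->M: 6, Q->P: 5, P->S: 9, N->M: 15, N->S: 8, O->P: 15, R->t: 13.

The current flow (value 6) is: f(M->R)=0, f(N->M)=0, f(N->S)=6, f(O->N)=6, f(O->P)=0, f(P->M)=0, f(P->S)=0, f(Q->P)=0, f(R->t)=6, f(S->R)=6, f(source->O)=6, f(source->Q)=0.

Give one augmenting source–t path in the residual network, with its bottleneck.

Residual along source->O->N->M->R->t: source->O: 1, O->N: 5, N->M: 15, M->R: 2, R->t: 7.
Bottleneck = min = 1.

source->O->N->M->R->t, bottleneck 1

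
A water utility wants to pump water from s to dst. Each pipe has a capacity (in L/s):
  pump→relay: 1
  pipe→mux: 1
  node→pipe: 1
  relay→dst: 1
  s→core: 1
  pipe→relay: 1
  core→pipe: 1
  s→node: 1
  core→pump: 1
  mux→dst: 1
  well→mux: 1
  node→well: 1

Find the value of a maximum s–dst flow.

Augment s→core→pump→relay→dst: bottleneck 1. Total 1.
Augment s→node→pipe→mux→dst: bottleneck 1. Total 2.
No augmenting path remains in the residual graph.

2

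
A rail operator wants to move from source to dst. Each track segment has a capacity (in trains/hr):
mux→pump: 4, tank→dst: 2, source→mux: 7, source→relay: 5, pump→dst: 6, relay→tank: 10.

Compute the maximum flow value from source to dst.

6

Augment source→relay→tank→dst: bottleneck 2. Total 2.
Augment source→mux→pump→dst: bottleneck 4. Total 6.
No augmenting path remains in the residual graph.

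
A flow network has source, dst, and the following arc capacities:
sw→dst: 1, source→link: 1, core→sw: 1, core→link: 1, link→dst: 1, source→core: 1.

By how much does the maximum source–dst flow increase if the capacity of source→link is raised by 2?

0

Original max flow = 2.
Even with extra capacity on source→link, another cut of capacity 2 remains binding.
New max flow = 2. Increase = 0.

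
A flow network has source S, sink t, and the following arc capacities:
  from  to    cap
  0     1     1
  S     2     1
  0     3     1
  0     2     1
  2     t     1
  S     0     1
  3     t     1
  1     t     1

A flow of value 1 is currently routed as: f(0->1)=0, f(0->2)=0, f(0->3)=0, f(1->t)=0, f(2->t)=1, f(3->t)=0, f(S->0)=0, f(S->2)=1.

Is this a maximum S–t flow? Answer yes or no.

No

Residual path S->0->1->t has bottleneck 1 > 0.
Pushing 1 along it raises the flow to 2, so the given flow is not maximum.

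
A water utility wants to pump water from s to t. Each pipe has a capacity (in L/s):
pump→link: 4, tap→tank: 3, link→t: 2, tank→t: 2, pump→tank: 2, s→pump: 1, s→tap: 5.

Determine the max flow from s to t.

Augment s→pump→link→t: bottleneck 1. Total 1.
Augment s→tap→tank→t: bottleneck 2. Total 3.
No augmenting path remains in the residual graph.

3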